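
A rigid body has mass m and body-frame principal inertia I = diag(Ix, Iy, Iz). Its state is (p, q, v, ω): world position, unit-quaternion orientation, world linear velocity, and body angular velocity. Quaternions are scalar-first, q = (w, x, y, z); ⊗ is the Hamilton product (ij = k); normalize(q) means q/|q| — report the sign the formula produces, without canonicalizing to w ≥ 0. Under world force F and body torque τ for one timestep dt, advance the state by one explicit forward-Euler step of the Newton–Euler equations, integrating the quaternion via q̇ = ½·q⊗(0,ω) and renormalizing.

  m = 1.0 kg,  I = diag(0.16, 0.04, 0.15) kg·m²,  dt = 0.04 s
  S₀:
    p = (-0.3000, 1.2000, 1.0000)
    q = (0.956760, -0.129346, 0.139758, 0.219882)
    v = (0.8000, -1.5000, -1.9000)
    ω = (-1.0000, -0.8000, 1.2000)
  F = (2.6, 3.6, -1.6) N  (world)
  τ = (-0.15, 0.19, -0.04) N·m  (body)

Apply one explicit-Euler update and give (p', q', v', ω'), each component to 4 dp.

gyro term ω×Iω = (-0.1056, -0.0120, -0.0960)
(τ − ω×Iω)/I = (-0.2775, 5.0500, 0.3733)
ω + α·dt = (-1.0111, -0.5980, 1.2149)
q⊗(0,ω) = (-0.2813980, -0.6131448, -0.8300748, 1.3913468)
updated quaternion q' = (0.9505, -0.1415, 0.1231, 0.2476)
new position p' = (-0.2680, 1.1400, 0.9240)
new velocity v' = (0.9040, -1.3560, -1.9640)

p' = (-0.2680, 1.1400, 0.9240)
q' = (0.9505, -0.1415, 0.1231, 0.2476)
v' = (0.9040, -1.3560, -1.9640)
ω' = (-1.0111, -0.5980, 1.2149)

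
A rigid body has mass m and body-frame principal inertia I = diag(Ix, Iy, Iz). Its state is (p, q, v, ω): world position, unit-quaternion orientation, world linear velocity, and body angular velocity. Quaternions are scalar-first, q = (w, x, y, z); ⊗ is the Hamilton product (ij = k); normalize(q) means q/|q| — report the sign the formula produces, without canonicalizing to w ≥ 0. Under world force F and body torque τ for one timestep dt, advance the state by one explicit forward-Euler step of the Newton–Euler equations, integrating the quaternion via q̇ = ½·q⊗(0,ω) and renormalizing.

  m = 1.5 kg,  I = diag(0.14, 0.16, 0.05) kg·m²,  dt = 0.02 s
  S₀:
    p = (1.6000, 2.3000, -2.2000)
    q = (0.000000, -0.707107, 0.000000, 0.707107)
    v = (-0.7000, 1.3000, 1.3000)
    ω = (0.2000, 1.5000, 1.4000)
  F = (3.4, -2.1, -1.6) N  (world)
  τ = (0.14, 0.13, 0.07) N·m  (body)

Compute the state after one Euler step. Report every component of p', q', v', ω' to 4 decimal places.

new position p' = (1.5860, 2.3260, -2.1740)
new velocity v' = (-0.6547, 1.2720, 1.2787)
angular accel α = (2.6500, 0.6550, 1.2800)
ω' = ω + α·dt = (0.2530, 1.5131, 1.4256)
q⊗(0,ω) = (-0.8485284, -1.0606605, 1.1313712, -1.0606605)
q + ½dt·q⊗(0,ω), renormalized = (-0.0085, -0.7176, 0.0113, 0.6964)

p' = (1.5860, 2.3260, -2.1740)
q' = (-0.0085, -0.7176, 0.0113, 0.6964)
v' = (-0.6547, 1.2720, 1.2787)
ω' = (0.2530, 1.5131, 1.4256)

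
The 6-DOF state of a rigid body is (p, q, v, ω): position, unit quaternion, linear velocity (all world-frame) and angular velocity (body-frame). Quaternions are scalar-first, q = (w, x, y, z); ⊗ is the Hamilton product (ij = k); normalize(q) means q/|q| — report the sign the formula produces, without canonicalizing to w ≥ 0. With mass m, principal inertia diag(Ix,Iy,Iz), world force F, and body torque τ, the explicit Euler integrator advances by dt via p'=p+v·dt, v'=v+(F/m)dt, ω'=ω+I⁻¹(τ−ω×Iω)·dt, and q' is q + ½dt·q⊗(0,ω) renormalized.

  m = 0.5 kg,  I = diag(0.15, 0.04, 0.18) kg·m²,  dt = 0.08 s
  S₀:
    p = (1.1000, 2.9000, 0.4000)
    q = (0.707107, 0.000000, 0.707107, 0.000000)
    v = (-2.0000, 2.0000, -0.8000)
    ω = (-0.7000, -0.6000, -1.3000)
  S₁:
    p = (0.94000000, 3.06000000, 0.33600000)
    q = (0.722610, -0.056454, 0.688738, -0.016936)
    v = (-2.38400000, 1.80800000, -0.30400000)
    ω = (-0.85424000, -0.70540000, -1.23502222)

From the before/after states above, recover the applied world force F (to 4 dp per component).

F = (-2.4000, -1.2000, 3.1000)

Δv = v₁−v₀ = (-0.38400000, -0.19200000, 0.49600000)
m·(v₁−v₀)/dt = (-2.4000, -1.2000, 3.1000)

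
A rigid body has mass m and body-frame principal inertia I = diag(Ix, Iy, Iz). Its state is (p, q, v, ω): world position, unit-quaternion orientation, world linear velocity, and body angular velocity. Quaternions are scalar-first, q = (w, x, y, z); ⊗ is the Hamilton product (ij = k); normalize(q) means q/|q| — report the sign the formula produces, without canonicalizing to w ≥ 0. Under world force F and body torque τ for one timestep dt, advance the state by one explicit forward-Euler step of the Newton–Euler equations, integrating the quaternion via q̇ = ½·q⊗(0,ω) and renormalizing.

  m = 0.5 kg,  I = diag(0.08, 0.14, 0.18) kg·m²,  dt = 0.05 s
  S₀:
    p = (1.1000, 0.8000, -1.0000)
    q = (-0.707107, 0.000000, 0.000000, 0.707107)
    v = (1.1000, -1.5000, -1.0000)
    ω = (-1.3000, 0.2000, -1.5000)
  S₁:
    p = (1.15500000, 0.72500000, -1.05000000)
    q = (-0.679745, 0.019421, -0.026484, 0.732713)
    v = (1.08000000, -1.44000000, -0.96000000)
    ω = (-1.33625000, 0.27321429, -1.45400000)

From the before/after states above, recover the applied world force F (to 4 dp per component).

velocity change Δv = (-0.02000000, 0.06000000, 0.04000000)
F = m·Δv/dt = (-0.2000, 0.6000, 0.4000)

F = (-0.2000, 0.6000, 0.4000)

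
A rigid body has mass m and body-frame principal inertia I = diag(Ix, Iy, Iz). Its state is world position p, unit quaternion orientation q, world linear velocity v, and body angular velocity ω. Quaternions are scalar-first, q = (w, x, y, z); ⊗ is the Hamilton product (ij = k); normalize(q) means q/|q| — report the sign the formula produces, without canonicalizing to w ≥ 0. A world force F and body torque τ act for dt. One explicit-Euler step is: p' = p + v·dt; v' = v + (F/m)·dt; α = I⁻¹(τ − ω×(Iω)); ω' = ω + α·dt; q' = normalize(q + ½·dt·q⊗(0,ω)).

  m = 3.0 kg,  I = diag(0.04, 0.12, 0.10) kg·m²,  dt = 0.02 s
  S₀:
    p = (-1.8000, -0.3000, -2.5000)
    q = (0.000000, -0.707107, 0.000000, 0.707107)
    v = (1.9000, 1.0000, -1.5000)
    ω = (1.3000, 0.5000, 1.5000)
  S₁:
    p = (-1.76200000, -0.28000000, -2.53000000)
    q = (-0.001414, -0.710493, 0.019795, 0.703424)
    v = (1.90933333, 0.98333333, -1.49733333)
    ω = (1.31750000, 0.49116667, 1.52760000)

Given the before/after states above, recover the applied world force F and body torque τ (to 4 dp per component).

Δv = v₁−v₀ = (0.00933333, -0.01666667, 0.00266667)
m·(v₁−v₀)/dt = (1.4000, -2.5000, 0.4000)
Δω = ω₁−ω₀ = (0.01750000, -0.00883333, 0.02760000)
ω₀×(Iω₀) = (-0.0150, -0.1170, 0.0520)
I·α + gyro = (0.0200, -0.1700, 0.1900)

F = (1.4000, -2.5000, 0.4000)
τ = (0.0200, -0.1700, 0.1900)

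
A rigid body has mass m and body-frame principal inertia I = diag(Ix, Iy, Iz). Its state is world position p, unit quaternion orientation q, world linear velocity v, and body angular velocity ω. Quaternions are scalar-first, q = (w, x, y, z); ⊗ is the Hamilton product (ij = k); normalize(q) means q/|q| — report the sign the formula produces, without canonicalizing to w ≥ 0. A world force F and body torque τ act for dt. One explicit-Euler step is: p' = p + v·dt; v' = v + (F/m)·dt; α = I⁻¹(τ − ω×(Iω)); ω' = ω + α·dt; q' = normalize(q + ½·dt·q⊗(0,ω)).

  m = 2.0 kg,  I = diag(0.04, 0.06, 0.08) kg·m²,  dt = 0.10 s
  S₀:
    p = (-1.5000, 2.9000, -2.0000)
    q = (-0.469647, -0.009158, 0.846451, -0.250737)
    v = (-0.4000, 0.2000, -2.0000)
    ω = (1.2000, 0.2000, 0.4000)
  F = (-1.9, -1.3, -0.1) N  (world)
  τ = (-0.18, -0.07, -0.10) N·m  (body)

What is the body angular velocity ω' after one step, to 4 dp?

ω' = (0.7460, 0.1153, 0.2690)

ω×(Iω) gyroscopic = (0.0016, -0.0192, 0.0048)
(τ − ω×Iω)/I = (-4.5400, -0.8467, -1.3100)
ω + α·dt = (0.7460, 0.1153, 0.2690)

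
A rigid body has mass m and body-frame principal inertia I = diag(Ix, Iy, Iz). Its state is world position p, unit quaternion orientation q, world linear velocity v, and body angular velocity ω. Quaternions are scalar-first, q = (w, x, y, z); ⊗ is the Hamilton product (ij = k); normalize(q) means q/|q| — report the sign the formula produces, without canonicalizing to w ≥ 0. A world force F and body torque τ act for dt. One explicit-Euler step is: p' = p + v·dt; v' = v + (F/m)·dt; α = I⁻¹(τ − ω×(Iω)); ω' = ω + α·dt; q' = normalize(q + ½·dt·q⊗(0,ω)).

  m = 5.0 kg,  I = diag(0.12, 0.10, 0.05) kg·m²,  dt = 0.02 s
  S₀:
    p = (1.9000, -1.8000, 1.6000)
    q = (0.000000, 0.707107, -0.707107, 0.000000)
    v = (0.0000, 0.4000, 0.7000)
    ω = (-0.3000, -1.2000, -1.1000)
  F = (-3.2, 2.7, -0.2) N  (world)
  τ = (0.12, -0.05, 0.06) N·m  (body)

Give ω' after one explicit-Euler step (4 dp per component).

ω' = (-0.2690, -1.2146, -1.0731)

precession coupling ω×(Iω) = (-0.0660, 0.0231, -0.0072)
α = I⁻¹(τ − ω×Iω) = (1.5500, -0.7310, 1.3440)
ω + α·dt = (-0.2690, -1.2146, -1.0731)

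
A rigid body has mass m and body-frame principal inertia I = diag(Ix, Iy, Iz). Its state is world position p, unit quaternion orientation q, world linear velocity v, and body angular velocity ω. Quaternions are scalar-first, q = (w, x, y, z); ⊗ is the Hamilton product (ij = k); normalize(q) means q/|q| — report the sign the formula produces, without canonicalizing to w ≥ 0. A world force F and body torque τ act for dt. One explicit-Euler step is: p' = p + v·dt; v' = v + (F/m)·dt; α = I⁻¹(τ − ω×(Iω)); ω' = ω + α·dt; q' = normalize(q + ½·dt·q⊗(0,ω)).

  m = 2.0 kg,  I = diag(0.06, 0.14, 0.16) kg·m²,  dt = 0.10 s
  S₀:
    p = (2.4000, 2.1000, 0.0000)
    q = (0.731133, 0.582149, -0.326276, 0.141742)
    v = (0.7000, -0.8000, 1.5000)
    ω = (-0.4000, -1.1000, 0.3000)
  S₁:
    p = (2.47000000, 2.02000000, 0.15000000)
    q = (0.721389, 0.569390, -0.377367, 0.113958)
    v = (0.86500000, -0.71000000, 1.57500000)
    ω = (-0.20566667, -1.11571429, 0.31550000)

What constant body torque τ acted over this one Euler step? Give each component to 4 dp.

τ = (0.1100, -0.0100, 0.0600)

Δω = ω₁−ω₀ = (0.19433333, -0.01571429, 0.01550000)
precession coupling = (-0.0066, 0.0120, 0.0352)
I·α + gyro = (0.1100, -0.0100, 0.0600)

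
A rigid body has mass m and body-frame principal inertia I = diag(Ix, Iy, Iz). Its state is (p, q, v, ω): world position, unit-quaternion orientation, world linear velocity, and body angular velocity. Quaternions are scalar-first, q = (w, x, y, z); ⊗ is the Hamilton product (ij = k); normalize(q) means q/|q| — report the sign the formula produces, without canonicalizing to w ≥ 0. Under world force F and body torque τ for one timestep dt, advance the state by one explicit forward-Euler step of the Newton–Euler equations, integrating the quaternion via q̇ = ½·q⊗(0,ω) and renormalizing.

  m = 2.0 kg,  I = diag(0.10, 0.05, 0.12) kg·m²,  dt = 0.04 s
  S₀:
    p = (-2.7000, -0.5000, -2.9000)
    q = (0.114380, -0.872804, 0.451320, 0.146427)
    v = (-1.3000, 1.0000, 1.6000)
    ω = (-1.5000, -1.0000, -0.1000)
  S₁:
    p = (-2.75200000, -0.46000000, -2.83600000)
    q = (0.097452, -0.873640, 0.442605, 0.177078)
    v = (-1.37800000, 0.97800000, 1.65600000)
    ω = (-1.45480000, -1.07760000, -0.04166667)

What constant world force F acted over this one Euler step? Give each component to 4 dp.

velocity change Δv = (-0.07800000, -0.02200000, 0.05600000)
m·(v₁−v₀)/dt = (-3.9000, -1.1000, 2.8000)

F = (-3.9000, -1.1000, 2.8000)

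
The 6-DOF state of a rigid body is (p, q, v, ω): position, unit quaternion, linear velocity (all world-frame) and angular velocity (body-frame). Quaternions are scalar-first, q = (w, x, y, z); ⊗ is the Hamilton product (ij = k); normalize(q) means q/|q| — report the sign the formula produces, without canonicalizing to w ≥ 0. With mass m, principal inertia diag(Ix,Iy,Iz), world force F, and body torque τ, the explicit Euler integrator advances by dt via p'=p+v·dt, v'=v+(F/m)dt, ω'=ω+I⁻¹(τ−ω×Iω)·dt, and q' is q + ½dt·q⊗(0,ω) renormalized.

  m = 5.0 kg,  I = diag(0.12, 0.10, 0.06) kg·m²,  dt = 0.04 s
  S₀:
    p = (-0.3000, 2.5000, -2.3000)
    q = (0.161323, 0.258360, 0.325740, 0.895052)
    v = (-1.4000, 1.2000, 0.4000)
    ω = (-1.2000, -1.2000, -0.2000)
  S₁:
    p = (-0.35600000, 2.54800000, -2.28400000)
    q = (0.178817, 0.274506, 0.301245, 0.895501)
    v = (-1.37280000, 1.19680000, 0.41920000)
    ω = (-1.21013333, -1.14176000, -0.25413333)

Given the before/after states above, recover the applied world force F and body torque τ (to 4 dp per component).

ω₁ − ω₀ = (-0.01013333, 0.05824000, -0.05413333)
gyro term ω₀×Iω₀ = (-0.0096, 0.0144, -0.0288)
applied torque τ = (-0.0400, 0.1600, -0.1100)
velocity change Δv = (0.02720000, -0.00320000, 0.01920000)
applied force F = (3.4000, -0.4000, 2.4000)

F = (3.4000, -0.4000, 2.4000)
τ = (-0.0400, 0.1600, -0.1100)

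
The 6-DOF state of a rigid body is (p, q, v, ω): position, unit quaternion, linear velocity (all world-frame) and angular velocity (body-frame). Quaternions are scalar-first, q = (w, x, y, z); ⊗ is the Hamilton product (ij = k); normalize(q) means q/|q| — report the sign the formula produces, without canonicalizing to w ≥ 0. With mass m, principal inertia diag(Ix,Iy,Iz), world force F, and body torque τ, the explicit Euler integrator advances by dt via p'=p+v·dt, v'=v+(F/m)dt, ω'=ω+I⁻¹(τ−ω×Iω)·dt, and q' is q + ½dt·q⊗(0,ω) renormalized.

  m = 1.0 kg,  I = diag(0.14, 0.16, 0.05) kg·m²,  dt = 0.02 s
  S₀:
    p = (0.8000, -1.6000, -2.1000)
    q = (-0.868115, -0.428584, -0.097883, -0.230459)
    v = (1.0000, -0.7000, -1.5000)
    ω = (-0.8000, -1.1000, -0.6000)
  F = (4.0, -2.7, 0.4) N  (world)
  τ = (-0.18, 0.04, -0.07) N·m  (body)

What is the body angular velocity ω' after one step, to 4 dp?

ω×(Iω) gyroscopic = (-0.0726, 0.0432, 0.0176)
(τ − ω×Iω)/I = (-0.7671, -0.0200, -1.7520)
new body rate ω' = (-0.8153, -1.1004, -0.6350)

ω' = (-0.8153, -1.1004, -0.6350)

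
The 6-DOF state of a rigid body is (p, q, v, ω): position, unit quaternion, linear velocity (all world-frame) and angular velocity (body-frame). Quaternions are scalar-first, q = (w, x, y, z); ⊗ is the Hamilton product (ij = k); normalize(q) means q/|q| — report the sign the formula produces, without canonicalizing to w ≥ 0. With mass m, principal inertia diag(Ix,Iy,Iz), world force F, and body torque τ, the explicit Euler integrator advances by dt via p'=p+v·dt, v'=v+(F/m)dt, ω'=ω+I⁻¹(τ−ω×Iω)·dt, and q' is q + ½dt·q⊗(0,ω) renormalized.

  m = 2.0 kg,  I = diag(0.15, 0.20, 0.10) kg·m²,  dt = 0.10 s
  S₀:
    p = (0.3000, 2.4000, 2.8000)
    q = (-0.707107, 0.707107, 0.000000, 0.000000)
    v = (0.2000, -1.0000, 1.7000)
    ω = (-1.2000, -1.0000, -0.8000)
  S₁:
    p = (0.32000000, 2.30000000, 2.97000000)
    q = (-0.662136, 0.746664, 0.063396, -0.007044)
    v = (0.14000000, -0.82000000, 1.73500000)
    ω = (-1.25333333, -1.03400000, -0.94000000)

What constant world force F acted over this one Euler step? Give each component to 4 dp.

F = (-1.2000, 3.6000, 0.7000)

Δv = v₁−v₀ = (-0.06000000, 0.18000000, 0.03500000)
m·(v₁−v₀)/dt = (-1.2000, 3.6000, 0.7000)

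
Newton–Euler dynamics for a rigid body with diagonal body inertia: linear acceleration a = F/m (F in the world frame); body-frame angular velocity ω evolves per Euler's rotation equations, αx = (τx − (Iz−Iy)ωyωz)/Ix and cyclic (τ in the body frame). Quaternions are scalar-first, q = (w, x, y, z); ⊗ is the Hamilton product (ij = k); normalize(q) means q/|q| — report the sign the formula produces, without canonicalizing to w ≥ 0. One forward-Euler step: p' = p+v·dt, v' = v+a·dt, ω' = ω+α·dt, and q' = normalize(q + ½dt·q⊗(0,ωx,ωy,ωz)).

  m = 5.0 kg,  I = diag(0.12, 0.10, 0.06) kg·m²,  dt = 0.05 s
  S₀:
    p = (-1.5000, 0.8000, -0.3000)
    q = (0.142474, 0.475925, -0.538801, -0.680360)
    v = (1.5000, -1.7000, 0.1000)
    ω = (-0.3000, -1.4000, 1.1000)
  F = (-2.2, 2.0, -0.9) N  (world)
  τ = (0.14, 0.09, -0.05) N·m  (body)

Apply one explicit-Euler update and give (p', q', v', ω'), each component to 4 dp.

a = F/m = (-0.4400, 0.4000, -0.1800)
p' = p + v·dt = (-1.4250, 0.7150, -0.2950)
v + (F/m)dt = (1.4780, -1.6800, 0.0910)
precession coupling ω×(Iω) = (0.0616, -0.0198, -0.0084)
angular accel α = (0.6533, 1.0980, -0.6933)
ω' = ω + α·dt = (-0.2673, -1.3451, 1.0653)
2q̇ = q⊗(0,ω) = (0.1368521, -1.5879273, -0.5188731, -0.6712139)
q + ½dt·q⊗(0,ω), renormalized = (0.1457, 0.4358, -0.5512, -0.6964)

p' = (-1.4250, 0.7150, -0.2950)
q' = (0.1457, 0.4358, -0.5512, -0.6964)
v' = (1.4780, -1.6800, 0.0910)
ω' = (-0.2673, -1.3451, 1.0653)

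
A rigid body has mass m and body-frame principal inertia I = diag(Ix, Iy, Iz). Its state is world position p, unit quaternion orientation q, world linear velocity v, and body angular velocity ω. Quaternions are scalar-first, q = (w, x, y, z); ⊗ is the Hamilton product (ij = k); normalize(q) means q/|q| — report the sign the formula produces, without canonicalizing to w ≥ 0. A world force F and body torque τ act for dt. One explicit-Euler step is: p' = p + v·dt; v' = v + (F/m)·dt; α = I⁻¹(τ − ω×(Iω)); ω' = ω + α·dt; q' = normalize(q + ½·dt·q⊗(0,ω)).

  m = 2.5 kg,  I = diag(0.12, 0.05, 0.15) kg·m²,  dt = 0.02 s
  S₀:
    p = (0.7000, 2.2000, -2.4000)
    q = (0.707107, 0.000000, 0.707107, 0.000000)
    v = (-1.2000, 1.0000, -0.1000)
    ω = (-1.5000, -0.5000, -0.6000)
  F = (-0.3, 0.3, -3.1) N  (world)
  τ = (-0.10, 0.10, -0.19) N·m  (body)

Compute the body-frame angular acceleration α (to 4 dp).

gyro term ω×Iω = (0.0300, -0.0270, -0.0525)
α = I⁻¹(τ − ω×Iω) = (-1.0833, 2.5400, -0.9167)

α = (-1.0833, 2.5400, -0.9167)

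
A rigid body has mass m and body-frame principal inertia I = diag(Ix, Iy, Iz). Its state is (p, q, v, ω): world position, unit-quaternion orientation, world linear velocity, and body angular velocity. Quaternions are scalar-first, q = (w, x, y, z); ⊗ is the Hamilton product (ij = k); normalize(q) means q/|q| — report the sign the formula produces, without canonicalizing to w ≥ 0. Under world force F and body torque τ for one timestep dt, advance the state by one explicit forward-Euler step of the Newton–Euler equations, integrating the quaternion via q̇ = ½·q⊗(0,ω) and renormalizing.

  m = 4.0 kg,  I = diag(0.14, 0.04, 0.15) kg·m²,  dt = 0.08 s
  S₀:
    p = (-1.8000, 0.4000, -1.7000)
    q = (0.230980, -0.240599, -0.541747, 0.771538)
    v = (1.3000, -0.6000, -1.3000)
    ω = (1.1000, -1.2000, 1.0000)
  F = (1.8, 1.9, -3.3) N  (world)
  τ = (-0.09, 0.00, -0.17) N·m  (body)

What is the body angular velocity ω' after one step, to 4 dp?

ω' = (1.1240, -1.1780, 0.8389)

angular accel α = (0.3000, 0.2750, -2.0133)
ω' = ω + α·dt = (1.1240, -1.1780, 0.8389)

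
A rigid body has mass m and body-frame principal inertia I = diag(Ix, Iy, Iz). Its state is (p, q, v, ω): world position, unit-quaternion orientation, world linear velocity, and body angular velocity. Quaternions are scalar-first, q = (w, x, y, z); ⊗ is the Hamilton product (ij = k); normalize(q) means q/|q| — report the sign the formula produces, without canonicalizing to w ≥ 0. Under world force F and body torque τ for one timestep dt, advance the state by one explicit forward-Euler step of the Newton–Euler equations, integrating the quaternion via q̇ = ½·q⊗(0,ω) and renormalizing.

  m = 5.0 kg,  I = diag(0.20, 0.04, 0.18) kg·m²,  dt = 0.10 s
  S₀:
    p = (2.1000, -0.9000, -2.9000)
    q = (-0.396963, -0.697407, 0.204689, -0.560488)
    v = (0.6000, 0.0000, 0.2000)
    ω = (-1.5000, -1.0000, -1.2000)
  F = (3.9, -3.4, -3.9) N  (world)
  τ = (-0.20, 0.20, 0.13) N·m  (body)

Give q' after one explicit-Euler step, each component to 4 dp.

q' = (-0.4699, -0.7038, 0.2234, -0.4836)

2q̇ = q⊗(0,ω) = (-1.5140071, -0.2106703, 0.4008066, 1.4807961)
updated quaternion q' = (-0.4699, -0.7038, 0.2234, -0.4836)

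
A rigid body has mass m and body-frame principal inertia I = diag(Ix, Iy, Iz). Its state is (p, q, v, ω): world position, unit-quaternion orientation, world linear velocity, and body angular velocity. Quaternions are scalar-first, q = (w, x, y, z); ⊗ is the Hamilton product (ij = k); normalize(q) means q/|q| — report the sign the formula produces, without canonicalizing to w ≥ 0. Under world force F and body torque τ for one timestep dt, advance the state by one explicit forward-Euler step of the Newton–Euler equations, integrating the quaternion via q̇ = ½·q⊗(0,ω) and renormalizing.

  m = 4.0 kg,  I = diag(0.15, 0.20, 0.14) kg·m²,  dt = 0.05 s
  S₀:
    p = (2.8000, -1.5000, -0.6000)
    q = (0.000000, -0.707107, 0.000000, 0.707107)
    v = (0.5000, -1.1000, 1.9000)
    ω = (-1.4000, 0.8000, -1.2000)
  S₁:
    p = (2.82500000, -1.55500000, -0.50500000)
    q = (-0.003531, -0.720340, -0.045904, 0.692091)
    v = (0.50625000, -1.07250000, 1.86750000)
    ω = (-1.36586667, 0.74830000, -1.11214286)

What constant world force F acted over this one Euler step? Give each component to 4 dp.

v₁ − v₀ = (0.00625000, 0.02750000, -0.03250000)
F = m·Δv/dt = (0.5000, 2.2000, -2.6000)

F = (0.5000, 2.2000, -2.6000)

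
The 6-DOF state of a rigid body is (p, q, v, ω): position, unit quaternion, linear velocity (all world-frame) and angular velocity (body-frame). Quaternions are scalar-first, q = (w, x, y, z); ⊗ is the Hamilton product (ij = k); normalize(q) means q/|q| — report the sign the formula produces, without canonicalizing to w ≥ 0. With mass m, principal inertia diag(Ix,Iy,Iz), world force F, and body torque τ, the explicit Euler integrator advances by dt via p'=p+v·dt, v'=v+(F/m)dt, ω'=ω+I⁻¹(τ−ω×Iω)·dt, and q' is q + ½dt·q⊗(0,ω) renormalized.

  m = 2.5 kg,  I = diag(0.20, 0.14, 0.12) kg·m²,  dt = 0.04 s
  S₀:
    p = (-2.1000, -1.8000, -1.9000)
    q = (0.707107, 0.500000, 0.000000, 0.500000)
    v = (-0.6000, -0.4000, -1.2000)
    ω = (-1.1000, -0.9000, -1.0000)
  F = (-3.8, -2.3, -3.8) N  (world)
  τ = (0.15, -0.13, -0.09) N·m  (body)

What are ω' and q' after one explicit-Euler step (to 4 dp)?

angular accel α = (0.8400, -1.5571, -0.2550)
ω' = ω + α·dt = (-1.0664, -0.9623, -1.0102)
Hamilton product q⊗(0,ω) = (1.0500000, -0.3278177, -0.6863963, -1.1571070)
q' = normalize(q + ½dt·q⊗(0,ω)) = (0.7277, 0.4931, -0.0137, 0.4766)

ω' = (-1.0664, -0.9623, -1.0102)
q' = (0.7277, 0.4931, -0.0137, 0.4766)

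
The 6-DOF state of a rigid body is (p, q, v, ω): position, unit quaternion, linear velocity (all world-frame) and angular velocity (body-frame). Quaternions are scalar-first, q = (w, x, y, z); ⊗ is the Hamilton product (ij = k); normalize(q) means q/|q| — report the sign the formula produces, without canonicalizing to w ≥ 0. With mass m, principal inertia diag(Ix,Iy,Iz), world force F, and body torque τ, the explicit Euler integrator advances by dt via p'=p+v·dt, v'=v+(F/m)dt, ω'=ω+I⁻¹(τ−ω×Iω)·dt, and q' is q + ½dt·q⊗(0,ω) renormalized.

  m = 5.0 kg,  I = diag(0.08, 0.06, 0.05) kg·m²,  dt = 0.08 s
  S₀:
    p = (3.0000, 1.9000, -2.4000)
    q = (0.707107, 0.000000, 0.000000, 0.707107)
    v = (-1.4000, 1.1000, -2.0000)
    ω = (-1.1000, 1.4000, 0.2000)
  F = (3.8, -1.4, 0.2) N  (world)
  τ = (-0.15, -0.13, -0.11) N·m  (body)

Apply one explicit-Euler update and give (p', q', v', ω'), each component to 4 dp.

p' = (2.8880, 1.9880, -2.5600)
q' = (0.6997, -0.0705, 0.0085, 0.7109)
v' = (-1.3392, 1.0776, -1.9968)
ω' = (-1.2472, 1.2355, -0.0253)

ω×(Iω) gyroscopic = (-0.0028, -0.0066, 0.0308)
(τ − ω×Iω)/I = (-1.8400, -2.0567, -2.8160)
ω' = ω + α·dt = (-1.2472, 1.2355, -0.0253)
Hamilton product q⊗(0,ω) = (-0.1414214, -1.7677675, 0.2121321, 0.1414214)
q + ½dt·q⊗(0,ω), renormalized = (0.6997, -0.0705, 0.0085, 0.7109)
p' = p + v·dt = (2.8880, 1.9880, -2.5600)
new velocity v' = (-1.3392, 1.0776, -1.9968)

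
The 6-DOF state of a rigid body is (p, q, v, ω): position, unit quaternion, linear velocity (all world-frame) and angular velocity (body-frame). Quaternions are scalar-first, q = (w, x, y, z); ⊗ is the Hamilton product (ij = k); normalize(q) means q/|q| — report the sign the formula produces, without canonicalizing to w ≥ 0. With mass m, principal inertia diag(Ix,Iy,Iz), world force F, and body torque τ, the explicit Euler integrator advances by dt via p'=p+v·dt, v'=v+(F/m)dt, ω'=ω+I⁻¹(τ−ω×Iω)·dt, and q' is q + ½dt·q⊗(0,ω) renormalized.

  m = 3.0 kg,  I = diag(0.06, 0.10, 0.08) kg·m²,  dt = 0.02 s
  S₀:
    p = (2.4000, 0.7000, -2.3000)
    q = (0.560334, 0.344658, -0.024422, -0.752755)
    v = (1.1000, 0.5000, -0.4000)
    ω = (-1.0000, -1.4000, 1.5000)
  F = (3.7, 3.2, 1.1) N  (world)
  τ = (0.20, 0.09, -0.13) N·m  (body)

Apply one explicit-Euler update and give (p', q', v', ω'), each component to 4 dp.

p' = (2.4220, 0.7100, -2.3080)
q' = (0.5746, 0.3281, -0.0299, -0.7492)
v' = (1.1247, 0.5213, -0.3927)
ω' = (-0.9473, -1.3880, 1.4535)

α = I⁻¹(τ − ω×Iω) = (2.6333, 0.6000, -2.3250)
ω' = ω + α·dt = (-0.9473, -1.3880, 1.4535)
2q̇ = q⊗(0,ω) = (1.4395997, -1.6508240, -0.5486996, 0.3335578)
q + ½dt·q⊗(0,ω), renormalized = (0.5746, 0.3281, -0.0299, -0.7492)
p + v·dt = (2.4220, 0.7100, -2.3080)
v' = v + a·dt = (1.1247, 0.5213, -0.3927)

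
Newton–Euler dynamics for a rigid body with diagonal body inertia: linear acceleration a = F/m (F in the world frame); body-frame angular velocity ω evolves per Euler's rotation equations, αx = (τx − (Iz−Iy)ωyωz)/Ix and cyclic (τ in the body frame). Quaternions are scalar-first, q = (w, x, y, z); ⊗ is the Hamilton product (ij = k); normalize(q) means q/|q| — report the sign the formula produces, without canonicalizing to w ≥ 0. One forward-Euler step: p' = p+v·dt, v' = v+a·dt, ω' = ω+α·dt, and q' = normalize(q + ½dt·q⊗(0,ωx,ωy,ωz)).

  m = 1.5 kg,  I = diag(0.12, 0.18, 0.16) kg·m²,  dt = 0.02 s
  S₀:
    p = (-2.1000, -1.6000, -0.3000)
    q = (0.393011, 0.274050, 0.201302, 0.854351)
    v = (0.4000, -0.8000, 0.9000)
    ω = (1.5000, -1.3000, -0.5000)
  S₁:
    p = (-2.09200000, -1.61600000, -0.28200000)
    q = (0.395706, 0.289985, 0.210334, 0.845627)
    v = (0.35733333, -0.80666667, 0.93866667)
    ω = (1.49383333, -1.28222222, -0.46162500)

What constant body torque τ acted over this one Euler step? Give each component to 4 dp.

rate change Δω = (-0.00616667, 0.01777778, 0.03837500)
precession coupling = (-0.0130, 0.0300, -0.1170)
applied torque τ = (-0.0500, 0.1900, 0.1900)

τ = (-0.0500, 0.1900, 0.1900)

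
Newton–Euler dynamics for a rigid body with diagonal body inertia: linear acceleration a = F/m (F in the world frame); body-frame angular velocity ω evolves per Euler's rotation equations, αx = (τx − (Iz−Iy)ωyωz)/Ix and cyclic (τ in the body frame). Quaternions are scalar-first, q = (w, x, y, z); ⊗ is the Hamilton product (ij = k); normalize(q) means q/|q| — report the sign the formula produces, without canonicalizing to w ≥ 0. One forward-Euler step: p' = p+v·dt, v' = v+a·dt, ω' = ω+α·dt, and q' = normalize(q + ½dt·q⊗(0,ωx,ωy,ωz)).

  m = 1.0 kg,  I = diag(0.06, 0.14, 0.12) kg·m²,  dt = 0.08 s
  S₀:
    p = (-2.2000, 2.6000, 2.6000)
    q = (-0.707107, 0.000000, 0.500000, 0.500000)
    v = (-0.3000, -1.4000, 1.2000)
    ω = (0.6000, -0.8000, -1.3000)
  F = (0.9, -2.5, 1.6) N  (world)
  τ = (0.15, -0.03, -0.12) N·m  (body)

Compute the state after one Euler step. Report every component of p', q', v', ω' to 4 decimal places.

p' = (-2.2240, 2.4880, 2.6960)
q' = (-0.6637, -0.0269, 0.5335, 0.5236)
v' = (-0.2280, -1.6000, 1.3280)
ω' = (0.8277, -0.8439, -1.3544)

p' = p + v·dt = (-2.2240, 2.4880, 2.6960)
new velocity v' = (-0.2280, -1.6000, 1.3280)
gyro term ω×Iω = (-0.0208, 0.0468, -0.0384)
α = I⁻¹(τ − ω×Iω) = (2.8467, -0.5486, -0.6800)
new body rate ω' = (0.8277, -0.8439, -1.3544)
Hamilton product q⊗(0,ω) = (1.0500000, -0.6742642, 0.8656856, 0.6192391)
q' = normalize(q + ½dt·q⊗(0,ω)) = (-0.6637, -0.0269, 0.5335, 0.5236)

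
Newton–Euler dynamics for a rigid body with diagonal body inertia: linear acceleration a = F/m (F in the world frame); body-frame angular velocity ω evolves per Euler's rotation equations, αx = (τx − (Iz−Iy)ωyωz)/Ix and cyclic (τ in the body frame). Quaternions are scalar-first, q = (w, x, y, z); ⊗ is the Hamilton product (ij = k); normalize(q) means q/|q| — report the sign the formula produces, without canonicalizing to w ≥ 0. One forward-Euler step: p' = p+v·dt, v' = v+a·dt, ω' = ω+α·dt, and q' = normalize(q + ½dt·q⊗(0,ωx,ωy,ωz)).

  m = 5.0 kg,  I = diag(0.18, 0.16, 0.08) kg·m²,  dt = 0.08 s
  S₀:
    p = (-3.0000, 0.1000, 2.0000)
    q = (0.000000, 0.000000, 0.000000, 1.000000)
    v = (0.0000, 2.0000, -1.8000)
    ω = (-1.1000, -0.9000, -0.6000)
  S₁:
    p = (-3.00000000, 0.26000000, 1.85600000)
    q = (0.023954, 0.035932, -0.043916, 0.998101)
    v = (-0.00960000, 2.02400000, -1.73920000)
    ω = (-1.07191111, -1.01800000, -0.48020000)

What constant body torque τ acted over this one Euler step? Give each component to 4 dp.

rate change Δω = (0.02808889, -0.11800000, 0.11980000)
applied torque τ = (0.0200, -0.1700, 0.1000)

τ = (0.0200, -0.1700, 0.1000)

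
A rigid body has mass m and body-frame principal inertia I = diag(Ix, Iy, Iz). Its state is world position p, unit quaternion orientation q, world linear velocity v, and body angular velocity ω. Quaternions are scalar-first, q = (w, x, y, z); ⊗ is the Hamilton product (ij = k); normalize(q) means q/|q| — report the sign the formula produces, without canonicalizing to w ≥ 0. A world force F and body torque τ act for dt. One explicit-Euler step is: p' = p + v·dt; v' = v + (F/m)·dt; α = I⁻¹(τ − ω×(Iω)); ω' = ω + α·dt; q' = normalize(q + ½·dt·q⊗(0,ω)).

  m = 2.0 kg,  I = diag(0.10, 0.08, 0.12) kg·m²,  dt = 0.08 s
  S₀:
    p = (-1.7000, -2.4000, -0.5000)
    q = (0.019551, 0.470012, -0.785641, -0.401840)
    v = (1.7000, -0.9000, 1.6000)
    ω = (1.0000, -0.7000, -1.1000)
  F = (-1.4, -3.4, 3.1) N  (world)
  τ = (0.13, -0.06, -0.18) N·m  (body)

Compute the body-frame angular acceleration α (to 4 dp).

precession coupling ω×(Iω) = (0.0308, 0.0220, 0.0140)
(τ − ω×Iω)/I = (0.9920, -1.0250, -1.6167)

α = (0.9920, -1.0250, -1.6167)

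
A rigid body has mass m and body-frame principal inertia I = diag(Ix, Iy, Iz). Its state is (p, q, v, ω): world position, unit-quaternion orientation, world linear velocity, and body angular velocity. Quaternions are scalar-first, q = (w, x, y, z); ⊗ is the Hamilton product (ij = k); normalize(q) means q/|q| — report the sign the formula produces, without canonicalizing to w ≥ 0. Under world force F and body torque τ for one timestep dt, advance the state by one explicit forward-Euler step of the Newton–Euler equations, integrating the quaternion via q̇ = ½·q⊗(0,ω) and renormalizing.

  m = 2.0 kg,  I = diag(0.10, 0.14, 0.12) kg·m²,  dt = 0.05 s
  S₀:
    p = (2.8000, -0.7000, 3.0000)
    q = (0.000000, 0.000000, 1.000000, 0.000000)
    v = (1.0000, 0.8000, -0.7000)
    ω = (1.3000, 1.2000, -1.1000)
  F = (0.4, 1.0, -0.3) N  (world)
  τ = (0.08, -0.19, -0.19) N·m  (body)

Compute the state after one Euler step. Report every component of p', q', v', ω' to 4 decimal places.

p' = (2.8500, -0.6600, 2.9650)
q' = (-0.0300, -0.0275, 0.9986, -0.0325)
v' = (1.0100, 0.8250, -0.7075)
ω' = (1.3268, 1.1219, -1.2052)

linear accel F/m = (0.2000, 0.5000, -0.1500)
p + v·dt = (2.8500, -0.6600, 2.9650)
v' = v + a·dt = (1.0100, 0.8250, -0.7075)
(τ − ω×Iω)/I = (0.5360, -1.5614, -2.1033)
ω + α·dt = (1.3268, 1.1219, -1.2052)
2q̇ = q⊗(0,ω) = (-1.2000000, -1.1000000, 0.0000000, -1.3000000)
updated quaternion q' = (-0.0300, -0.0275, 0.9986, -0.0325)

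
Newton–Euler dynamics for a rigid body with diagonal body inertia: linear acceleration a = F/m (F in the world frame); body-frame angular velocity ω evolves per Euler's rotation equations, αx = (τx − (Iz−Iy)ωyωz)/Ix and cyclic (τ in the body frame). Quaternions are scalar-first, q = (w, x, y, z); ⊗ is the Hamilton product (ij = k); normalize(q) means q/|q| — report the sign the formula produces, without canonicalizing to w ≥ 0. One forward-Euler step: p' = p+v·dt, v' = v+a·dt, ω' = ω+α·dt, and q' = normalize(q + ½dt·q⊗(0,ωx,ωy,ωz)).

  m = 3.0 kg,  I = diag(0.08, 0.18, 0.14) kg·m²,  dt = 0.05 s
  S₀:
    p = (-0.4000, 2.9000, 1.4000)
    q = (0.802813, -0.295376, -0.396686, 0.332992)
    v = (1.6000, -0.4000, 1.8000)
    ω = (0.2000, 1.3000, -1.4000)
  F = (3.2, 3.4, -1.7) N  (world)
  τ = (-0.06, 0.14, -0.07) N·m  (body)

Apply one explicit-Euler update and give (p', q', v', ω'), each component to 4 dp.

a = (1.0667, 1.1333, -0.5667)
p + v·dt = (-0.3200, 2.8800, 1.4900)
v' = v + a·dt = (1.6533, -0.3433, 1.7717)
angular accel α = (-1.6600, 0.6844, -0.6857)
ω' = ω + α·dt = (0.1170, 1.3342, -1.4343)
q⊗(0,ω) = (1.0409558, 0.2830334, 0.6967289, -1.4285898)
updated quaternion q' = (0.8279, -0.2880, -0.3788, 0.2969)

p' = (-0.3200, 2.8800, 1.4900)
q' = (0.8279, -0.2880, -0.3788, 0.2969)
v' = (1.6533, -0.3433, 1.7717)
ω' = (0.1170, 1.3342, -1.4343)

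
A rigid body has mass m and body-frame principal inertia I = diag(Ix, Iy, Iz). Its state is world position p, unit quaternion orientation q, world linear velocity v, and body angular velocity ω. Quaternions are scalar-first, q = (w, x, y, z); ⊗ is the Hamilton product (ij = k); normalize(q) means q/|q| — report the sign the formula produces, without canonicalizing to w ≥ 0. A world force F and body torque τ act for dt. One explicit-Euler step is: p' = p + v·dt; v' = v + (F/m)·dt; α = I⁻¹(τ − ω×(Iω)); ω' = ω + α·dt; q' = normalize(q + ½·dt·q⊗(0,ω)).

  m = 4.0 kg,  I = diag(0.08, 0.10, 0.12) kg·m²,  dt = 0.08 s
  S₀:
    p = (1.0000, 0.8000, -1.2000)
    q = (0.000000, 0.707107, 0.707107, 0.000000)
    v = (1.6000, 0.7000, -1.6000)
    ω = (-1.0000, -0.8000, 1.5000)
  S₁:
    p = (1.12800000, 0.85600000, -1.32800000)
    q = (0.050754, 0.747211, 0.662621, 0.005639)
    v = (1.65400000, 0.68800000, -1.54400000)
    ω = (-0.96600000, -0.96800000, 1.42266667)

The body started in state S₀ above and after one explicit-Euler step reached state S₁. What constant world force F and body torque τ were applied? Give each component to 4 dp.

F = (2.7000, -0.6000, 2.8000)
τ = (0.0100, -0.1500, -0.1000)

v₁ − v₀ = (0.05400000, -0.01200000, 0.05600000)
applied force F = (2.7000, -0.6000, 2.8000)
rate change Δω = (0.03400000, -0.16800000, -0.07733333)
τ = I·(Δω/dt) + ω₀×(Iω₀) = (0.0100, -0.1500, -0.1000)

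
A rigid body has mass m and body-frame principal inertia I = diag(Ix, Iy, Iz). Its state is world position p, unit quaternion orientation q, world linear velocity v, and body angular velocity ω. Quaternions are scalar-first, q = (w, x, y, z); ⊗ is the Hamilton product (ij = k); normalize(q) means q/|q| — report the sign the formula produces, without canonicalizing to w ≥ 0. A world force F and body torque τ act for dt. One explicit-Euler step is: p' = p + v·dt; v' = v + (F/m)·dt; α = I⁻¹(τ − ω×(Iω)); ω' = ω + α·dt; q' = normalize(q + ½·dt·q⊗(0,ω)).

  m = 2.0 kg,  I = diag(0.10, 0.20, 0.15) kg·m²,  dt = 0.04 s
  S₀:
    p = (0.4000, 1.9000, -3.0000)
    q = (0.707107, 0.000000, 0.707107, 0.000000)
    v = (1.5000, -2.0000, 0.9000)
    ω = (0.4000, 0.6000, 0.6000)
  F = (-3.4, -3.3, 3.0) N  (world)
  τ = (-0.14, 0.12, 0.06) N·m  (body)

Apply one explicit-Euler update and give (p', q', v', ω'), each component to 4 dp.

p' = (0.4600, 1.8200, -2.9640)
q' = (0.6985, 0.0141, 0.7155, 0.0028)
v' = (1.4320, -2.0660, 0.9600)
ω' = (0.3512, 0.6264, 0.6096)

ω×(Iω) gyroscopic = (-0.0180, -0.0120, 0.0240)
α = I⁻¹(τ − ω×Iω) = (-1.2200, 0.6600, 0.2400)
new body rate ω' = (0.3512, 0.6264, 0.6096)
2q̇ = q⊗(0,ω) = (-0.4242642, 0.7071070, 0.4242642, 0.1414214)
q + ½dt·q⊗(0,ω), renormalized = (0.6985, 0.0141, 0.7155, 0.0028)
a = F/m = (-1.7000, -1.6500, 1.5000)
p' = p + v·dt = (0.4600, 1.8200, -2.9640)
v' = v + a·dt = (1.4320, -2.0660, 0.9600)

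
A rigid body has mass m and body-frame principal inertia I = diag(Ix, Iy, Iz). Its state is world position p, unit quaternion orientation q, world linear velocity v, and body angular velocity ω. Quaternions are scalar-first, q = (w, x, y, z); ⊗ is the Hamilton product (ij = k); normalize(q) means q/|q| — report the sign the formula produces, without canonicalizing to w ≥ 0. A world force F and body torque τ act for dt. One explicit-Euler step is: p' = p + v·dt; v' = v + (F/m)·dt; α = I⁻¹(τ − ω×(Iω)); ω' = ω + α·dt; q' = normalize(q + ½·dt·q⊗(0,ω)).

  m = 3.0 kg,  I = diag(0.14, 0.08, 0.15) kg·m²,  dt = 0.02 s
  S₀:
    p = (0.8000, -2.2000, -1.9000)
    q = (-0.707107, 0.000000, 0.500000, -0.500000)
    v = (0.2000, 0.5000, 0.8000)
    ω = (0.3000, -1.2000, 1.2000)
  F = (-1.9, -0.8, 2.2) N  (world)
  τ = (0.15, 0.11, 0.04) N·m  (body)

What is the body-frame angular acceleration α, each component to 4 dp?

precession coupling ω×(Iω) = (-0.1008, -0.0036, 0.0216)
angular accel α = (1.7914, 1.4200, 0.1227)

α = (1.7914, 1.4200, 0.1227)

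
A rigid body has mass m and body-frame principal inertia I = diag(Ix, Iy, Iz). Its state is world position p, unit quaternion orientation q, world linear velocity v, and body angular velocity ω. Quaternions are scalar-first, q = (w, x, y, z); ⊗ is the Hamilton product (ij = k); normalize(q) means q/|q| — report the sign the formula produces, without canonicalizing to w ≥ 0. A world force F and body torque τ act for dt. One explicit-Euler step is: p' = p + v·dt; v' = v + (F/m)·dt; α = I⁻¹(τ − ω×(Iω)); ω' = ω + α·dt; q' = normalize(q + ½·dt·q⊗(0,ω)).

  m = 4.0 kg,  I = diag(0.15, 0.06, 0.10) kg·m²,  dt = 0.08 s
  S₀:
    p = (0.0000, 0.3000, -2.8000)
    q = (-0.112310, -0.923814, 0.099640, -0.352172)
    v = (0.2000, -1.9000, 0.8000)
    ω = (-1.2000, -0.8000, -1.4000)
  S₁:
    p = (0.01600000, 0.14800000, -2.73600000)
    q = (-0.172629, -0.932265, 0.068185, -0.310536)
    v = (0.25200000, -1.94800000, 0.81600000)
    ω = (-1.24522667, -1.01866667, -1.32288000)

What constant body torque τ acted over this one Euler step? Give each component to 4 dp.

Δω = ω₁−ω₀ = (-0.04522667, -0.21866667, 0.07712000)
τ = I·(Δω/dt) + ω₀×(Iω₀) = (-0.0400, -0.0800, 0.0100)

τ = (-0.0400, -0.0800, 0.0100)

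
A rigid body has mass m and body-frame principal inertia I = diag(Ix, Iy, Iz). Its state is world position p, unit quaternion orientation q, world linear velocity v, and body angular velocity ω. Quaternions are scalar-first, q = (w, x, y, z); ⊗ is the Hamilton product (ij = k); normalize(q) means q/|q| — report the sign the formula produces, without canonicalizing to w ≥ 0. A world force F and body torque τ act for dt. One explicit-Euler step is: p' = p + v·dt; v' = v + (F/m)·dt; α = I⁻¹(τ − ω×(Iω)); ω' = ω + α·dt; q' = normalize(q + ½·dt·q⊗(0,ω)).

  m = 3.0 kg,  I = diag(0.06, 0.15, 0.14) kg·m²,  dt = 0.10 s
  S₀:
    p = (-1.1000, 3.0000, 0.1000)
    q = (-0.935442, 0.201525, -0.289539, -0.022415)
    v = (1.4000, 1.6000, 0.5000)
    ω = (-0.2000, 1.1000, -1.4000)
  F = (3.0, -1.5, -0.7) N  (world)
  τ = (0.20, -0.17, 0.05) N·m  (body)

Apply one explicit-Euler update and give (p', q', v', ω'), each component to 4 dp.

new position p' = (-0.9600, 3.1600, 0.1500)
v + (F/m)dt = (1.5000, 1.5500, 0.4767)
precession coupling ω×(Iω) = (0.0154, -0.0224, -0.0198)
angular accel α = (3.0767, -0.9840, 0.4986)
ω + α·dt = (0.1077, 1.0016, -1.3501)
q⊗(0,ω) = (0.3274169, 0.6170995, -0.7423682, 1.4733885)
updated quaternion q' = (-0.9154, 0.2315, -0.3254, 0.0511)

p' = (-0.9600, 3.1600, 0.1500)
q' = (-0.9154, 0.2315, -0.3254, 0.0511)
v' = (1.5000, 1.5500, 0.4767)
ω' = (0.1077, 1.0016, -1.3501)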